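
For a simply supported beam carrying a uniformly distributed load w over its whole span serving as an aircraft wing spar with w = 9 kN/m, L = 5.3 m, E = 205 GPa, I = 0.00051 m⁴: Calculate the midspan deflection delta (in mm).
Model: a simply supported beam carrying a uniformly distributed load w over its whole span, so delta = (5·w·L^4) / (384·E·I).
Convert to SI units:
  w = 9 kN/m = 9000 N/m
  E = 205 GPa = 2.05 × 10¹¹ Pa
Substitute:
  delta = (5 × 9000 × 5.3^4) / (384 × (2.05 × 10¹¹) × 0.00051)
  delta = 0.0008844 m
Convert: delta = 0.0008844 m = 0.8844 mm
Final answer: delta = 0.8844 mm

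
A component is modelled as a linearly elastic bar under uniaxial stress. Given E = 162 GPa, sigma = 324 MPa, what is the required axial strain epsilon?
Model: a linearly elastic bar under uniaxial stress, so sigma = E·epsilon.
Solve for epsilon: epsilon = sigma / E.
Convert to SI units:
  E = 162 GPa = 1.62 × 10¹¹ Pa
  sigma = 324 MPa = 3.24 × 10⁸ Pa
Substitute:
  epsilon = (3.24 × 10⁸) / (1.62 × 10¹¹)
  epsilon = 0.002
Final answer: epsilon = 0.002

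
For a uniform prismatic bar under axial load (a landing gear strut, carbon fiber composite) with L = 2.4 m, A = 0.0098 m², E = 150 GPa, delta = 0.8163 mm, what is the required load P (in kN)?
Model: a uniform prismatic bar under axial load, so delta = (P·L) / (A·E).
Solve for P: P = (delta·A·E) / L.
Convert to SI units:
  E = 150 GPa = 1.5 × 10¹¹ Pa
  delta = 0.8163 mm = 0.0008163 m
Substitute:
  P = (0.0008163 × 0.0098 × (1.5 × 10¹¹)) / 2.4
  P = 500000 N
Convert: P = 500000 N = 500 kN
Final answer: P = 500 kN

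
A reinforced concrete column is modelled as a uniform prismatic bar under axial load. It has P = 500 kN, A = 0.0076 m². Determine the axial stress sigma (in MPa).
Model: a uniform prismatic bar under axial load, so sigma = P / A.
Convert to SI units:
  P = 500 kN = 500000 N
Substitute:
  sigma = 500000 / 0.0076
  sigma = 6.579 × 10⁷ Pa
Convert: sigma = 6.579 × 10⁷ Pa = 65.79 MPa
Final answer: sigma = 65.79 MPa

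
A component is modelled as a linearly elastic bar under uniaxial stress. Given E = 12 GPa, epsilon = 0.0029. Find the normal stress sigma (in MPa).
Model: a linearly elastic bar under uniaxial stress, so sigma = E·epsilon.
Convert to SI units:
  E = 12 GPa = 1.2 × 10¹⁰ Pa
Substitute:
  sigma = (1.2 × 10¹⁰) × 0.0029
  sigma = 3.48 × 10⁷ Pa
Convert: sigma = 3.48 × 10⁷ Pa = 34.8 MPa
Final answer: sigma = 34.8 MPa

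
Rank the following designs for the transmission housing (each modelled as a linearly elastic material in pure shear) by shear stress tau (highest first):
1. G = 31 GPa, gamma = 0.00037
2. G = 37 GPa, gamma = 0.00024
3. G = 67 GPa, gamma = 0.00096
Model: a linearly elastic material in pure shear, so tau = G·gamma (SI units).
  Case 1: tau = (3.1 × 10¹⁰) × 0.00037 = 1.147 × 10⁷ Pa = 11.47 MPa
  Case 2: tau = (3.7 × 10¹⁰) × 0.00024 = 8.88 × 10⁶ Pa = 8.88 MPa
  Case 3: tau = (6.7 × 10¹⁰) × 0.00096 = 6.432 × 10⁷ Pa = 64.32 MPa
Ordering: 64.32 MPa (case 3) > 11.47 MPa (case 1) > 8.88 MPa (case 2)
Final answer: 3, 1, 2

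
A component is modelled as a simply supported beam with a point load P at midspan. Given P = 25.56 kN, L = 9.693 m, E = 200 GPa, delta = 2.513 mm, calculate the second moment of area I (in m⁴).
Model: a simply supported beam with a point load P at midspan, so delta = (P·L^3) / (48·E·I).
Solve for I: I = (P·L^3) / (48·delta·E).
Convert to SI units:
  P = 25.56 kN = 25560 N
  E = 200 GPa = 2 × 10¹¹ Pa
  delta = 2.513 mm = 0.002513 m
Substitute:
  I = (25560 × 9.693^3) / (48 × 0.002513 × (2 × 10¹¹))
  I = 0.0009649 m⁴
Final answer: I = 0.0009649 m⁴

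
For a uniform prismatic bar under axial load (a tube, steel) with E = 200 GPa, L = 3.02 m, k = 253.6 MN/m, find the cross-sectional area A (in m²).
Model: a uniform prismatic bar under axial load, so k = (A·E) / L.
Solve for A: A = (k·L) / E.
Convert to SI units:
  E = 200 GPa = 2 × 10¹¹ Pa
  k = 253.6 MN/m = 2.536 × 10⁸ N/m
Substitute:
  A = ((2.536 × 10⁸) × 3.02) / (2 × 10¹¹)
  A = 0.003829 m²
Final answer: A = 0.003829 m²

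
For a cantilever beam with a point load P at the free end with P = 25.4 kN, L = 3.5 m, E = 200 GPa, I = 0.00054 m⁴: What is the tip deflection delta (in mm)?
Model: a cantilever beam with a point load P at the free end, so delta = (P·L^3) / (3·E·I).
Convert to SI units:
  P = 25.4 kN = 25400 N
  E = 200 GPa = 2 × 10¹¹ Pa
Substitute:
  delta = (25400 × 3.5^3) / (3 × (2 × 10¹¹) × 0.00054)
  delta = 0.003361 m
Convert: delta = 0.003361 m = 3.361 mm
Final answer: delta = 3.361 mm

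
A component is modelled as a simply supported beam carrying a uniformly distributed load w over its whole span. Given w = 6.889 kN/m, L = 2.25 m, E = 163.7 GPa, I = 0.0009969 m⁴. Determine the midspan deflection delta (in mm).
Model: a simply supported beam carrying a uniformly distributed load w over its whole span, so delta = (5·w·L^4) / (384·E·I).
Convert to SI units:
  w = 6.889 kN/m = 6889 N/m
  E = 163.7 GPa = 1.637 × 10¹¹ Pa
Substitute:
  delta = (5 × 6889 × 2.25^4) / (384 × (1.637 × 10¹¹) × 0.0009969)
  delta = 1.409 × 10⁻⁵ m
Convert: delta = 1.409 × 10⁻⁵ m = 0.01409 mm
Final answer: delta = 0.01409 mm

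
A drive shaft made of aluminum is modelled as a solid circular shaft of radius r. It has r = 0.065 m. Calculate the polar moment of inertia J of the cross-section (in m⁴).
Model: a solid circular shaft of radius r, so J = (π·r^4) / 2.
Substitute:
  J = (π × 0.065^4) / 2
  J = 2.804 × 10⁻⁵ m⁴
Final answer: J = 2.804 × 10⁻⁵ m⁴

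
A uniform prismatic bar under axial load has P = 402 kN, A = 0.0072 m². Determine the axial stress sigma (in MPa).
Model: a uniform prismatic bar under axial load, so sigma = P / A.
Convert to SI units:
  P = 402 kN = 402000 N
Substitute:
  sigma = 402000 / 0.0072
  sigma = 5.583 × 10⁷ Pa
Convert: sigma = 5.583 × 10⁷ Pa = 55.83 MPa
Final answer: sigma = 55.83 MPa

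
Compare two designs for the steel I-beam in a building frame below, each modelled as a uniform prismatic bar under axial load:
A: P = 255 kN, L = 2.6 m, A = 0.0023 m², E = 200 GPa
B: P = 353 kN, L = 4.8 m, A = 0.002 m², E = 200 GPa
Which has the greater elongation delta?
Model: a uniform prismatic bar under axial load, so delta = (P·L) / (A·E) (SI units).
  A: delta = (255000 × 2.6) / (0.0023 × (2 × 10¹¹)) = 0.001441 m = 1.441 mm
  B: delta = (353000 × 4.8) / (0.002 × (2 × 10¹¹)) = 0.004236 m = 4.236 mm
4.236 mm > 1.441 mm, so B is larger.
Final answer: B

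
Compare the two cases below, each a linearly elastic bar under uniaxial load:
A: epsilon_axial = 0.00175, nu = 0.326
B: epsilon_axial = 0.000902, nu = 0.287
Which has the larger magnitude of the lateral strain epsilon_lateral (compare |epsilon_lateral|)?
Model: a linearly elastic bar under uniaxial load, so epsilon_lateral = -nu·epsilon_axial (SI units).
  A: epsilon_lateral = -(0.326 × 0.00175) = -0.0005705
  B: epsilon_lateral = -(0.287 × 0.000902) = -0.0002589
|epsilon_lateral|: A = 0.0005705, B = 0.0002589, so A is larger in magnitude.
Final answer: A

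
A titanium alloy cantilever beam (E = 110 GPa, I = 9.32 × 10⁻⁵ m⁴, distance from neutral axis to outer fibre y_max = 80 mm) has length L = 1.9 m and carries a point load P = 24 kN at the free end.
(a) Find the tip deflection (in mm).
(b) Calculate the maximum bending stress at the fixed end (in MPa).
(a) Tip deflection of a cantilever with an end point load: δ = P·L^3 / (3·E·I). Convert P = 24 kN = 24000 N, E = 110 GPa = 1.1 × 10¹¹ Pa.
  δ = (24000 × 1.9^3) / (3 × (1.1 × 10¹¹) × (9.32 × 10⁻⁵)) = 0.005352 m = 5.352 mm
(b) Maximum bending moment at the fixed end: M = P·L = 24000 × 1.9 = 45600 N·m. Convert y_max = 80 mm = 0.08 m.
  σ = M·y_max / I = (45600 × 0.08) / (9.32 × 10⁻⁵) = 3.914 × 10⁷ Pa = 39.14 MPa
Final answer: (a) δ = 5.352 mm, (b) σ = 39.14 MPa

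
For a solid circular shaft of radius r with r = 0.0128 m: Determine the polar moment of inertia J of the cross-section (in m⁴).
Model: a solid circular shaft of radius r, so J = (π·r^4) / 2.
Substitute:
  J = (π × 0.0128^4) / 2
  J = 4.217 × 10⁻⁸ m⁴
Final answer: J = 4.217 × 10⁻⁸ m⁴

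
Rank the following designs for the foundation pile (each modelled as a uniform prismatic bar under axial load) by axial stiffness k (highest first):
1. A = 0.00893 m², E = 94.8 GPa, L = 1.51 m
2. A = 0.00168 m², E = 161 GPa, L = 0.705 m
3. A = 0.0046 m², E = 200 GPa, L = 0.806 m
Model: a uniform prismatic bar under axial load, so k = (A·E) / L (SI units).
  Case 1: k = (0.00893 × (9.48 × 10¹⁰)) / 1.51 = 5.606 × 10⁸ N/m = 560.6 MN/m
  Case 2: k = (0.00168 × (1.61 × 10¹¹)) / 0.705 = 3.837 × 10⁸ N/m = 383.7 MN/m
  Case 3: k = (0.0046 × (2 × 10¹¹)) / 0.806 = 1.141 × 10⁹ N/m = 1141 MN/m
Ordering: 1141 MN/m (case 3) > 560.6 MN/m (case 1) > 383.7 MN/m (case 2)
Final answer: 3, 1, 2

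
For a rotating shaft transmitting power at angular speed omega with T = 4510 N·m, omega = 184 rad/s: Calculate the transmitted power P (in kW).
Model: a rotating shaft transmitting power at angular speed omega, so P = T·omega.
Substitute:
  P = 4510 × 184
  P = 829800 W
Convert: P = 829800 W = 829.8 kW
Final answer: P = 829.8 kW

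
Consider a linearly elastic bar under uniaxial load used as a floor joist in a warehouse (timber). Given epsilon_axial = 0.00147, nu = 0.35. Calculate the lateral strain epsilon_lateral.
Model: a linearly elastic bar under uniaxial load, so epsilon_lateral = -nu·epsilon_axial.
Substitute:
  epsilon_lateral = -(0.35 × 0.00147)
  epsilon_lateral = -0.0005145
Final answer: epsilon_lateral = -0.0005145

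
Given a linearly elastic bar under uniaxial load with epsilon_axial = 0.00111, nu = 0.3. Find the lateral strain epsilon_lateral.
Model: a linearly elastic bar under uniaxial load, so epsilon_lateral = -nu·epsilon_axial.
Substitute:
  epsilon_lateral = -(0.3 × 0.00111)
  epsilon_lateral = -0.000333
Final answer: epsilon_lateral = -0.000333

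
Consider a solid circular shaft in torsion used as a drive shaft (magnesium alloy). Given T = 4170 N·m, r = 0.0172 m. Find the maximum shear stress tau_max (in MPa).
Model: a solid circular shaft in torsion, so tau_max = (2·T) / (π·r^3).
Substitute:
  tau_max = (2 × 4170) / (π × 0.0172^3)
  tau_max = 5.217 × 10⁸ Pa
Convert: tau_max = 5.217 × 10⁸ Pa = 521.7 MPa
Final answer: tau_max = 521.7 MPa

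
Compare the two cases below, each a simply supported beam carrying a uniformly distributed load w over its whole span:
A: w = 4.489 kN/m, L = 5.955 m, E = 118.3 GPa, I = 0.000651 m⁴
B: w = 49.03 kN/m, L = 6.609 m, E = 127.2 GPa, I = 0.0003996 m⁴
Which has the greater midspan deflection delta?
Model: a simply supported beam carrying a uniformly distributed load w over its whole span, so delta = (5·w·L^4) / (384·E·I) (SI units).
  A: delta = (5 × 4489 × 5.955^4) / (384 × (1.183 × 10¹¹) × 0.000651) = 0.0009544 m = 0.9544 mm
  B: delta = (5 × 49030 × 6.609^4) / (384 × (1.272 × 10¹¹) × 0.0003996) = 0.02396 m = 23.96 mm
23.96 mm > 0.9544 mm, so B is larger.
Final answer: B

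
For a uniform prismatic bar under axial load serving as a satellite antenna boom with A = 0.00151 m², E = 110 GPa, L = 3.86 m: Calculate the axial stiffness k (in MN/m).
Model: a uniform prismatic bar under axial load, so k = (A·E) / L.
Convert to SI units:
  E = 110 GPa = 1.1 × 10¹¹ Pa
Substitute:
  k = (0.00151 × (1.1 × 10¹¹)) / 3.86
  k = 4.303 × 10⁷ N/m
Convert: k = 4.303 × 10⁷ N/m = 43.03 MN/m
Final answer: k = 43.03 MN/m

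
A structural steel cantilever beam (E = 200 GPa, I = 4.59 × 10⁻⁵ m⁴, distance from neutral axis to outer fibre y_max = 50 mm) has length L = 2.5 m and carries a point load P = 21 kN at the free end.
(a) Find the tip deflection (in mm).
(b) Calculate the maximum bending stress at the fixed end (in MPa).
(a) Tip deflection of a cantilever with an end point load: δ = P·L^3 / (3·E·I). Convert P = 21 kN = 21000 N, E = 200 GPa = 2 × 10¹¹ Pa.
  δ = (21000 × 2.5^3) / (3 × (2 × 10¹¹) × (4.59 × 10⁻⁵)) = 0.01191 m = 11.91 mm
(b) Maximum bending moment at the fixed end: M = P·L = 21000 × 2.5 = 52500 N·m. Convert y_max = 50 mm = 0.05 m.
  σ = M·y_max / I = (52500 × 0.05) / (4.59 × 10⁻⁵) = 5.719 × 10⁷ Pa = 57.19 MPa
Final answer: (a) δ = 11.91 mm, (b) σ = 57.19 MPa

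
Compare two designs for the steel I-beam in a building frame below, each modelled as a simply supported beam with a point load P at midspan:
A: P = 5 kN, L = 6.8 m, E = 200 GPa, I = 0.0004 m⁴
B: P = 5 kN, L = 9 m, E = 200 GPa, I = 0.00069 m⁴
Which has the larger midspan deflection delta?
Model: a simply supported beam with a point load P at midspan, so delta = (P·L^3) / (48·E·I) (SI units).
  A: delta = (5000 × 6.8^3) / (48 × (2 × 10¹¹) × 0.0004) = 0.0004094 m = 0.4094 mm
  B: delta = (5000 × 9^3) / (48 × (2 × 10¹¹) × 0.00069) = 0.0005503 m = 0.5503 mm
0.5503 mm > 0.4094 mm, so B is larger.
Final answer: B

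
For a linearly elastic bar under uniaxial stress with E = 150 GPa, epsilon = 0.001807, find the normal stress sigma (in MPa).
Model: a linearly elastic bar under uniaxial stress, so epsilon = sigma / E.
Solve for sigma: sigma = epsilon·E.
Convert to SI units:
  E = 150 GPa = 1.5 × 10¹¹ Pa
Substitute:
  sigma = 0.001807 × (1.5 × 10¹¹)
  sigma = 2.71 × 10⁸ Pa
Convert: sigma = 2.71 × 10⁸ Pa = 271 MPa
Final answer: sigma = 271 MPa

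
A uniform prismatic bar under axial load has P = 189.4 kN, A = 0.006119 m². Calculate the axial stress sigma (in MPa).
Model: a uniform prismatic bar under axial load, so sigma = P / A.
Convert to SI units:
  P = 189.4 kN = 189400 N
Substitute:
  sigma = 189400 / 0.006119
  sigma = 3.095 × 10⁷ Pa
Convert: sigma = 3.095 × 10⁷ Pa = 30.95 MPa
Final answer: sigma = 30.95 MPa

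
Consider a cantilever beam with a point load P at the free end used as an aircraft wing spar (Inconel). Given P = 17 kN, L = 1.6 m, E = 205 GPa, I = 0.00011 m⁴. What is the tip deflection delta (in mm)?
Model: a cantilever beam with a point load P at the free end, so delta = (P·L^3) / (3·E·I).
Convert to SI units:
  P = 17 kN = 17000 N
  E = 205 GPa = 2.05 × 10¹¹ Pa
Substitute:
  delta = (17000 × 1.6^3) / (3 × (2.05 × 10¹¹) × 0.00011)
  delta = 0.001029 m
Convert: delta = 0.001029 m = 1.029 mm
Final answer: delta = 1.029 mm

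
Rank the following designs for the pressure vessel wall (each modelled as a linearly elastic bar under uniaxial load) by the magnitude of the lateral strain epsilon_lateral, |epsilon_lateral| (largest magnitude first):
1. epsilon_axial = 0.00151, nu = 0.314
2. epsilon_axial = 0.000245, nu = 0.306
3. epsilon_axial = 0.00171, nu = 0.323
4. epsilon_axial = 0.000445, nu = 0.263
Model: a linearly elastic bar under uniaxial load, so epsilon_lateral = -nu·epsilon_axial (SI units).
  Case 1: epsilon_lateral = -(0.314 × 0.00151) = -0.0004741
  Case 2: epsilon_lateral = -(0.306 × 0.000245) = -7.497 × 10⁻⁵
  Case 3: epsilon_lateral = -(0.323 × 0.00171) = -0.0005523
  Case 4: epsilon_lateral = -(0.263 × 0.000445) = -0.000117
Ordering by |epsilon_lateral|: 0.0005523 (case 3) > 0.0004741 (case 1) > 0.000117 (case 4) > 7.497 × 10⁻⁵ (case 2)
Final answer: 3, 1, 4, 2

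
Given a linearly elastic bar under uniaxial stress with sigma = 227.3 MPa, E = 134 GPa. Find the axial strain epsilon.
Model: a linearly elastic bar under uniaxial stress, so epsilon = sigma / E.
Convert to SI units:
  sigma = 227.3 MPa = 2.273 × 10⁸ Pa
  E = 134 GPa = 1.34 × 10¹¹ Pa
Substitute:
  epsilon = (2.273 × 10⁸) / (1.34 × 10¹¹)
  epsilon = 0.001696
Final answer: epsilon = 0.001696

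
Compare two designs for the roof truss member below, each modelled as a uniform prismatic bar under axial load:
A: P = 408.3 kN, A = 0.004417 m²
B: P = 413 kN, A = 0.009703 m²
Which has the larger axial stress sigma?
Model: a uniform prismatic bar under axial load, so sigma = P / A (SI units).
  A: sigma = 408300 / 0.004417 = 9.244 × 10⁷ Pa = 92.44 MPa
  B: sigma = 413000 / 0.009703 = 4.256 × 10⁷ Pa = 42.56 MPa
92.44 MPa > 42.56 MPa, so A is larger.
Final answer: A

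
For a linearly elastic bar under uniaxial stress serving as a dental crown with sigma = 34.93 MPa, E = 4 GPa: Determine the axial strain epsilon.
Model: a linearly elastic bar under uniaxial stress, so epsilon = sigma / E.
Convert to SI units:
  sigma = 34.93 MPa = 3.493 × 10⁷ Pa
  E = 4 GPa = 4 × 10⁹ Pa
Substitute:
  epsilon = (3.493 × 10⁷) / (4 × 10⁹)
  epsilon = 0.008733
Final answer: epsilon = 0.008733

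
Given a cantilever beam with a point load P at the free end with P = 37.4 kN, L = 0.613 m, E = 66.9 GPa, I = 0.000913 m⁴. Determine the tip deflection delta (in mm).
Model: a cantilever beam with a point load P at the free end, so delta = (P·L^3) / (3·E·I).
Convert to SI units:
  P = 37.4 kN = 37400 N
  E = 66.9 GPa = 6.69 × 10¹⁰ Pa
Substitute:
  delta = (37400 × 0.613^3) / (3 × (6.69 × 10¹⁰) × 0.000913)
  delta = 4.701 × 10⁻⁵ m
Convert: delta = 4.701 × 10⁻⁵ m = 0.04701 mm
Final answer: delta = 0.04701 mm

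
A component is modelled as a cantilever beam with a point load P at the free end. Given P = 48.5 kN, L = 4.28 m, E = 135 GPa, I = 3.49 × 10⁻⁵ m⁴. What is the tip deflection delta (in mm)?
Model: a cantilever beam with a point load P at the free end, so delta = (P·L^3) / (3·E·I).
Convert to SI units:
  P = 48.5 kN = 48500 N
  E = 135 GPa = 1.35 × 10¹¹ Pa
Substitute:
  delta = (48500 × 4.28^3) / (3 × (1.35 × 10¹¹) × (3.49 × 10⁻⁵))
  delta = 0.269 m
Convert: delta = 0.269 m = 269 mm
Final answer: delta = 269 mm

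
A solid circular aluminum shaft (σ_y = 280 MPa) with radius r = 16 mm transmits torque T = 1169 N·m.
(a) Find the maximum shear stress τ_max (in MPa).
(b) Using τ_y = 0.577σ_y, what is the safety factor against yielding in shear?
(a) For a solid circular shaft, τ_max = T·r/J with J = π·r^4/2, i.e. τ_max = 2·T / (π·r^3). Convert r = 16 mm = 0.016 m.
  τ_max = (2 × 1169) / (π × 0.016^3) = 1.817 × 10⁸ Pa = 181.7 MPa
(b) τ_y = 0.577 × 280 = 161.56 MPa
  SF = τ_y/τ_max = 161.56 / 181.7 = 0.8892
Final answer: (a) τ_max = 181.7 MPa, (b) SF = 0.8892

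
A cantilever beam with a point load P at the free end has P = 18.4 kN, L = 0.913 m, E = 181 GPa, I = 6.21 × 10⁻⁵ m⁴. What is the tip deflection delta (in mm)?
Model: a cantilever beam with a point load P at the free end, so delta = (P·L^3) / (3·E·I).
Convert to SI units:
  P = 18.4 kN = 18400 N
  E = 181 GPa = 1.81 × 10¹¹ Pa
Substitute:
  delta = (18400 × 0.913^3) / (3 × (1.81 × 10¹¹) × (6.21 × 10⁻⁵))
  delta = 0.0004153 m
Convert: delta = 0.0004153 m = 0.4153 mm
Final answer: delta = 0.4153 mm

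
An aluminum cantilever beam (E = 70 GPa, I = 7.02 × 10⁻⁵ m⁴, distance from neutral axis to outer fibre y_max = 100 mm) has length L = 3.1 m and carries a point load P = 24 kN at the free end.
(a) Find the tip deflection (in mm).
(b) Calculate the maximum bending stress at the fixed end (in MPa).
(a) Tip deflection of a cantilever with an end point load: δ = P·L^3 / (3·E·I). Convert P = 24 kN = 24000 N, E = 70 GPa = 7 × 10¹⁰ Pa.
  δ = (24000 × 3.1^3) / (3 × (7 × 10¹⁰) × (7.02 × 10⁻⁵)) = 0.0485 m = 48.5 mm
(b) Maximum bending moment at the fixed end: M = P·L = 24000 × 3.1 = 74400 N·m. Convert y_max = 100 mm = 0.1 m.
  σ = M·y_max / I = (74400 × 0.1) / (7.02 × 10⁻⁵) = 1.06 × 10⁸ Pa = 106 MPa
Final answer: (a) δ = 48.5 mm, (b) σ = 106 MPa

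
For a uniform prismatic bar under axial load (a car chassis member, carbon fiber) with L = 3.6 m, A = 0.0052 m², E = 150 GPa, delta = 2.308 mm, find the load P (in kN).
Model: a uniform prismatic bar under axial load, so delta = (P·L) / (A·E).
Solve for P: P = (delta·A·E) / L.
Convert to SI units:
  E = 150 GPa = 1.5 × 10¹¹ Pa
  delta = 2.308 mm = 0.002308 m
Substitute:
  P = (0.002308 × 0.0052 × (1.5 × 10¹¹)) / 3.6
  P = 500100 N
Convert: P = 500100 N = 500.1 kN
Final answer: P = 500.1 kN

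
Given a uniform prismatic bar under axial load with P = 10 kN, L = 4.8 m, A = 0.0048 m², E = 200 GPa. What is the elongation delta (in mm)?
Model: a uniform prismatic bar under axial load, so delta = (P·L) / (A·E).
Convert to SI units:
  P = 10 kN = 10000 N
  E = 200 GPa = 2 × 10¹¹ Pa
Substitute:
  delta = (10000 × 4.8) / (0.0048 × (2 × 10¹¹))
  delta = 5 × 10⁻⁵ m
Convert: delta = 5 × 10⁻⁵ m = 0.05 mm
Final answer: delta = 0.05 mm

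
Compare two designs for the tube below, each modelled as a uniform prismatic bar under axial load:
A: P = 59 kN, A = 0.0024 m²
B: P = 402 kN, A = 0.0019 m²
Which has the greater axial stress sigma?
Model: a uniform prismatic bar under axial load, so sigma = P / A (SI units).
  A: sigma = 59000 / 0.0024 = 2.458 × 10⁷ Pa = 24.58 MPa
  B: sigma = 402000 / 0.0019 = 2.116 × 10⁸ Pa = 211.6 MPa
211.6 MPa > 24.58 MPa, so B is larger.
Final answer: B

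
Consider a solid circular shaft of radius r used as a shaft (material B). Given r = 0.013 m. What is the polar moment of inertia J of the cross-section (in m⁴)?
Model: a solid circular shaft of radius r, so J = (π·r^4) / 2.
Substitute:
  J = (π × 0.013^4) / 2
  J = 4.486 × 10⁻⁸ m⁴
Final answer: J = 4.486 × 10⁻⁸ m⁴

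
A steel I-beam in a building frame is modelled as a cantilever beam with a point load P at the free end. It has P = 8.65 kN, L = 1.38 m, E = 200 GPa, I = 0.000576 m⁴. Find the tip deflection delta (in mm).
Model: a cantilever beam with a point load P at the free end, so delta = (P·L^3) / (3·E·I).
Convert to SI units:
  P = 8.65 kN = 8650 N
  E = 200 GPa = 2 × 10¹¹ Pa
Substitute:
  delta = (8650 × 1.38^3) / (3 × (2 × 10¹¹) × 0.000576)
  delta = 6.578 × 10⁻⁵ m
Convert: delta = 6.578 × 10⁻⁵ m = 0.06578 mm
Final answer: delta = 0.06578 mm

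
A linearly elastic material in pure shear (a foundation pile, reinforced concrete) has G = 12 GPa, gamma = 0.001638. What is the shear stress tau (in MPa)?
Model: a linearly elastic material in pure shear, so tau = G·gamma.
Convert to SI units:
  G = 12 GPa = 1.2 × 10¹⁰ Pa
Substitute:
  tau = (1.2 × 10¹⁰) × 0.001638
  tau = 1.966 × 10⁷ Pa
Convert: tau = 1.966 × 10⁷ Pa = 19.66 MPa
Final answer: tau = 19.66 MPa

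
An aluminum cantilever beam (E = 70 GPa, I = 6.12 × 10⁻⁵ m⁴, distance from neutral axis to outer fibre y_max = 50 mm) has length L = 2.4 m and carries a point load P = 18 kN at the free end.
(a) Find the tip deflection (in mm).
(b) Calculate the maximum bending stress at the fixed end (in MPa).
(a) Tip deflection of a cantilever with an end point load: δ = P·L^3 / (3·E·I). Convert P = 18 kN = 18000 N, E = 70 GPa = 7 × 10¹⁰ Pa.
  δ = (18000 × 2.4^3) / (3 × (7 × 10¹⁰) × (6.12 × 10⁻⁵)) = 0.01936 m = 19.36 mm
(b) Maximum bending moment at the fixed end: M = P·L = 18000 × 2.4 = 43200 N·m. Convert y_max = 50 mm = 0.05 m.
  σ = M·y_max / I = (43200 × 0.05) / (6.12 × 10⁻⁵) = 3.529 × 10⁷ Pa = 35.29 MPa
Final answer: (a) δ = 19.36 mm, (b) σ = 35.29 MPa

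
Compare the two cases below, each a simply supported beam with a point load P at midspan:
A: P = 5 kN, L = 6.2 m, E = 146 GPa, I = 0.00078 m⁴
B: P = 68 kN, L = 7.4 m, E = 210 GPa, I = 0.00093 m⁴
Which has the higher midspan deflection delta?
Model: a simply supported beam with a point load P at midspan, so delta = (P·L^3) / (48·E·I) (SI units).
  A: delta = (5000 × 6.2^3) / (48 × (1.46 × 10¹¹) × 0.00078) = 0.000218 m = 0.218 mm
  B: delta = (68000 × 7.4^3) / (48 × (2.1 × 10¹¹) × 0.00093) = 0.002939 m = 2.939 mm
2.939 mm > 0.218 mm, so B is larger.
Final answer: B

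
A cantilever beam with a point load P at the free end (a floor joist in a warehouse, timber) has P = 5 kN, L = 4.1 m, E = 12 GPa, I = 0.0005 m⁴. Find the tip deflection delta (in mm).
Model: a cantilever beam with a point load P at the free end, so delta = (P·L^3) / (3·E·I).
Convert to SI units:
  P = 5 kN = 5000 N
  E = 12 GPa = 1.2 × 10¹⁰ Pa
Substitute:
  delta = (5000 × 4.1^3) / (3 × (1.2 × 10¹⁰) × 0.0005)
  delta = 0.01914 m
Convert: delta = 0.01914 m = 19.14 mm
Final answer: delta = 19.14 mm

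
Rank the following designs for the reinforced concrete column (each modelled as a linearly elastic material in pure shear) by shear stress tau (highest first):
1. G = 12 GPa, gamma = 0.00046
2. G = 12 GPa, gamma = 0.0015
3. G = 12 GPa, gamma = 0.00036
Model: a linearly elastic material in pure shear, so tau = G·gamma (SI units).
  Case 1: tau = (1.2 × 10¹⁰) × 0.00046 = 5.52 × 10⁶ Pa = 5.52 MPa
  Case 2: tau = (1.2 × 10¹⁰) × 0.0015 = 1.8 × 10⁷ Pa = 18 MPa
  Case 3: tau = (1.2 × 10¹⁰) × 0.00036 = 4.32 × 10⁶ Pa = 4.32 MPa
Ordering: 18 MPa (case 2) > 5.52 MPa (case 1) > 4.32 MPa (case 3)
Final answer: 2, 1, 3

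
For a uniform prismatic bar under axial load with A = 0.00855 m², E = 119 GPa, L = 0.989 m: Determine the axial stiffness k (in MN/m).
Model: a uniform prismatic bar under axial load, so k = (A·E) / L.
Convert to SI units:
  E = 119 GPa = 1.19 × 10¹¹ Pa
Substitute:
  k = (0.00855 × (1.19 × 10¹¹)) / 0.989
  k = 1.029 × 10⁹ N/m
Convert: k = 1.029 × 10⁹ N/m = 1029 MN/m
Final answer: k = 1029 MN/m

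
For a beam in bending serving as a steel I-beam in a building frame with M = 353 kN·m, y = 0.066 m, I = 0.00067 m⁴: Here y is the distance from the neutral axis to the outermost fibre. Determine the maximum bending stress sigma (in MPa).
Model: a beam in bending, so sigma = (M·y) / I.
Convert to SI units:
  M = 353 kN·m = 353000 N·m
Substitute:
  sigma = (353000 × 0.066) / 0.00067
  sigma = 3.477 × 10⁷ Pa
Convert: sigma = 3.477 × 10⁷ Pa = 34.77 MPa
Final answer: sigma = 34.77 MPa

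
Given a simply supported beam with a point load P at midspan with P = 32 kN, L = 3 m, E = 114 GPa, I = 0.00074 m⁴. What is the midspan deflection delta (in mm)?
Model: a simply supported beam with a point load P at midspan, so delta = (P·L^3) / (48·E·I).
Convert to SI units:
  P = 32 kN = 32000 N
  E = 114 GPa = 1.14 × 10¹¹ Pa
Substitute:
  delta = (32000 × 3^3) / (48 × (1.14 × 10¹¹) × 0.00074)
  delta = 0.0002134 m
Convert: delta = 0.0002134 m = 0.2134 mm
Final answer: delta = 0.2134 mm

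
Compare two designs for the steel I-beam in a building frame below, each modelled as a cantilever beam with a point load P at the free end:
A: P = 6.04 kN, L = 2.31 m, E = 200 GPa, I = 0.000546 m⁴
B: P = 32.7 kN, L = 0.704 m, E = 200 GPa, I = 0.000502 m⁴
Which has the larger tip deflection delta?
Model: a cantilever beam with a point load P at the free end, so delta = (P·L^3) / (3·E·I) (SI units).
  A: delta = (6040 × 2.31^3) / (3 × (2 × 10¹¹) × 0.000546) = 0.0002273 m = 0.2273 mm
  B: delta = (32700 × 0.704^3) / (3 × (2 × 10¹¹) × 0.000502) = 3.788 × 10⁻⁵ m = 0.03788 mm
0.2273 mm > 0.03788 mm, so A is larger.
Final answer: A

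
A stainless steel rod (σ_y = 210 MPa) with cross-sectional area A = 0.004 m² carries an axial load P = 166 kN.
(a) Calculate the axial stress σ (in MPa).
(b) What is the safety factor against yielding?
(a) Axial stress σ = P/A. Convert P = 166 kN = 166000 N.
  σ = 166000 / 0.004 = 4.15 × 10⁷ Pa = 41.5 MPa
(b) Safety factor SF = σ_y/σ = 210 / 41.5 = 5.06
Final answer: (a) σ = 41.5 MPa, (b) SF = 5.06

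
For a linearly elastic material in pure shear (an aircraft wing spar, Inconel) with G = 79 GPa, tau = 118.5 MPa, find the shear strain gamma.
Model: a linearly elastic material in pure shear, so tau = G·gamma.
Solve for gamma: gamma = tau / G.
Convert to SI units:
  G = 79 GPa = 7.9 × 10¹⁰ Pa
  tau = 118.5 MPa = 1.185 × 10⁸ Pa
Substitute:
  gamma = (1.185 × 10⁸) / (7.9 × 10¹⁰)
  gamma = 0.0015
Final answer: gamma = 0.0015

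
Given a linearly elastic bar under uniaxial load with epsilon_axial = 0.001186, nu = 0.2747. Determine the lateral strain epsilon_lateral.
Model: a linearly elastic bar under uniaxial load, so epsilon_lateral = -nu·epsilon_axial.
Substitute:
  epsilon_lateral = -(0.2747 × 0.001186)
  epsilon_lateral = -0.0003258
Final answer: epsilon_lateral = -0.0003258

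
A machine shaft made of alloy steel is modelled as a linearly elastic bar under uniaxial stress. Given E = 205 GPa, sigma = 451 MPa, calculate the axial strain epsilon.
Model: a linearly elastic bar under uniaxial stress, so sigma = E·epsilon.
Solve for epsilon: epsilon = sigma / E.
Convert to SI units:
  E = 205 GPa = 2.05 × 10¹¹ Pa
  sigma = 451 MPa = 4.51 × 10⁸ Pa
Substitute:
  epsilon = (4.51 × 10⁸) / (2.05 × 10¹¹)
  epsilon = 0.0022
Final answer: epsilon = 0.0022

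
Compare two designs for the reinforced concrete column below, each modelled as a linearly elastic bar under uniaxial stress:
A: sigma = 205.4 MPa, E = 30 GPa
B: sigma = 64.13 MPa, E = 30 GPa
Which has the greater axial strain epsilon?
Model: a linearly elastic bar under uniaxial stress, so epsilon = sigma / E (SI units).
  A: epsilon = (2.054 × 10⁸) / (3 × 10¹⁰) = 0.006847
  B: epsilon = (6.413 × 10⁷) / (3 × 10¹⁰) = 0.002138
0.006847 > 0.002138, so A is larger.
Final answer: A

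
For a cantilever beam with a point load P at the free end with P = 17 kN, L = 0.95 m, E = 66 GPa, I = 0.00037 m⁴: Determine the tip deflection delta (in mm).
Model: a cantilever beam with a point load P at the free end, so delta = (P·L^3) / (3·E·I).
Convert to SI units:
  P = 17 kN = 17000 N
  E = 66 GPa = 6.6 × 10¹⁰ Pa
Substitute:
  delta = (17000 × 0.95^3) / (3 × (6.6 × 10¹⁰) × 0.00037)
  delta = 0.000199 m
Convert: delta = 0.000199 m = 0.199 mm
Final answer: delta = 0.199 mm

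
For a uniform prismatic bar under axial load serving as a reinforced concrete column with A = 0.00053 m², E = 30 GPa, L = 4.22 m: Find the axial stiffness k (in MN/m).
Model: a uniform prismatic bar under axial load, so k = (A·E) / L.
Convert to SI units:
  E = 30 GPa = 3 × 10¹⁰ Pa
Substitute:
  k = (0.00053 × (3 × 10¹⁰)) / 4.22
  k = 3.768 × 10⁶ N/m
Convert: k = 3.768 × 10⁶ N/m = 3.768 MN/m
Final answer: k = 3.768 MN/m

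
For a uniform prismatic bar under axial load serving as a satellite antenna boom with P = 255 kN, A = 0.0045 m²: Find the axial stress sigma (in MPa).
Model: a uniform prismatic bar under axial load, so sigma = P / A.
Convert to SI units:
  P = 255 kN = 255000 N
Substitute:
  sigma = 255000 / 0.0045
  sigma = 5.667 × 10⁷ Pa
Convert: sigma = 5.667 × 10⁷ Pa = 56.67 MPa
Final answer: sigma = 56.67 MPa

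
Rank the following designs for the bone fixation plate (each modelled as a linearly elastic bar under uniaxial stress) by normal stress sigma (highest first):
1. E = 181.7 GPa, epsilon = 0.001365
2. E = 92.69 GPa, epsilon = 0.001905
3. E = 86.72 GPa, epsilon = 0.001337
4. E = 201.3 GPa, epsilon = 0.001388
Model: a linearly elastic bar under uniaxial stress, so sigma = E·epsilon (SI units).
  Case 1: sigma = (1.817 × 10¹¹) × 0.001365 = 2.48 × 10⁸ Pa = 248 MPa
  Case 2: sigma = (9.269 × 10¹⁰) × 0.001905 = 1.766 × 10⁸ Pa = 176.6 MPa
  Case 3: sigma = (8.672 × 10¹⁰) × 0.001337 = 1.159 × 10⁸ Pa = 115.9 MPa
  Case 4: sigma = (2.013 × 10¹¹) × 0.001388 = 2.794 × 10⁸ Pa = 279.4 MPa
Ordering: 279.4 MPa (case 4) > 248 MPa (case 1) > 176.6 MPa (case 2) > 115.9 MPa (case 3)
Final answer: 4, 1, 2, 3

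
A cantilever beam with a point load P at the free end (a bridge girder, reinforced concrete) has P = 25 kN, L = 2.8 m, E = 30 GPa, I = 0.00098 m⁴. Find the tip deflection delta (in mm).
Model: a cantilever beam with a point load P at the free end, so delta = (P·L^3) / (3·E·I).
Convert to SI units:
  P = 25 kN = 25000 N
  E = 30 GPa = 3 × 10¹⁰ Pa
Substitute:
  delta = (25000 × 2.8^3) / (3 × (3 × 10¹⁰) × 0.00098)
  delta = 0.006222 m
Convert: delta = 0.006222 m = 6.222 mm
Final answer: delta = 6.222 mm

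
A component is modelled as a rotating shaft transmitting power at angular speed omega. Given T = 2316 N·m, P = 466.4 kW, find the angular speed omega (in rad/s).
Model: a rotating shaft transmitting power at angular speed omega, so P = T·omega.
Solve for omega: omega = P / T.
Convert to SI units:
  P = 466.4 kW = 466400 W
Substitute:
  omega = 466400 / 2316
  omega = 201.4 rad/s
Final answer: omega = 201.4 rad/s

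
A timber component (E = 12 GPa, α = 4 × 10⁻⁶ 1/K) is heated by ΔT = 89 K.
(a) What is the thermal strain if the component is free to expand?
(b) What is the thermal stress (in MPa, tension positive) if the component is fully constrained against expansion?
(a) Free thermal strain ε_th = α·ΔT = (4 × 10⁻⁶) × 89 = 0.000356
(b) Fully constrained, the expansion is suppressed, so σ = -E·α·ΔT. Convert E = 12 GPa = 1.2 × 10¹⁰ Pa.
  σ = -(1.2 × 10¹⁰) × (4 × 10⁻⁶) × 89 = -4.272 × 10⁶ Pa = -4.272 MPa (compressive)
Final answer: (a) ε_th = 0.000356, (b) σ = -4.272 MPa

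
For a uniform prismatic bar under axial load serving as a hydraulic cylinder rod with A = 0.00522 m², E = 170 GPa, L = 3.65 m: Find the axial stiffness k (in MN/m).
Model: a uniform prismatic bar under axial load, so k = (A·E) / L.
Convert to SI units:
  E = 170 GPa = 1.7 × 10¹¹ Pa
Substitute:
  k = (0.00522 × (1.7 × 10¹¹)) / 3.65
  k = 2.431 × 10⁸ N/m
Convert: k = 2.431 × 10⁸ N/m = 243.1 MN/m
Final answer: k = 243.1 MN/m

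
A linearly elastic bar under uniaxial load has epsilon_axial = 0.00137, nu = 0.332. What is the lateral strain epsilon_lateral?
Model: a linearly elastic bar under uniaxial load, so epsilon_lateral = -nu·epsilon_axial.
Substitute:
  epsilon_lateral = -(0.332 × 0.00137)
  epsilon_lateral = -0.0004548
Final answer: epsilon_lateral = -0.0004548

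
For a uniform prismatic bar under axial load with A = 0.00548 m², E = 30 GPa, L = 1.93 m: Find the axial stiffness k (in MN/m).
Model: a uniform prismatic bar under axial load, so k = (A·E) / L.
Convert to SI units:
  E = 30 GPa = 3 × 10¹⁰ Pa
Substitute:
  k = (0.00548 × (3 × 10¹⁰)) / 1.93
  k = 8.518 × 10⁷ N/m
Convert: k = 8.518 × 10⁷ N/m = 85.18 MN/m
Final answer: k = 85.18 MN/m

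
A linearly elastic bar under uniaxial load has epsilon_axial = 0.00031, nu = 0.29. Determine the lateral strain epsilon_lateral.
Model: a linearly elastic bar under uniaxial load, so epsilon_lateral = -nu·epsilon_axial.
Substitute:
  epsilon_lateral = -(0.29 × 0.00031)
  epsilon_lateral = -8.99 × 10⁻⁵
Final answer: epsilon_lateral = -8.99 × 10⁻⁵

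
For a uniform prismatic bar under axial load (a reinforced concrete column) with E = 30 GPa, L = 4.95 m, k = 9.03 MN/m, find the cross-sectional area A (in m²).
Model: a uniform prismatic bar under axial load, so k = (A·E) / L.
Solve for A: A = (k·L) / E.
Convert to SI units:
  E = 30 GPa = 3 × 10¹⁰ Pa
  k = 9.03 MN/m = 9.03 × 10⁶ N/m
Substitute:
  A = ((9.03 × 10⁶) × 4.95) / (3 × 10¹⁰)
  A = 0.00149 m²
Final answer: A = 0.00149 m²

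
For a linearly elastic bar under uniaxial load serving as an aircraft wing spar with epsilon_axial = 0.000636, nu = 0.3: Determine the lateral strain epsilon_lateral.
Model: a linearly elastic bar under uniaxial load, so epsilon_lateral = -nu·epsilon_axial.
Substitute:
  epsilon_lateral = -(0.3 × 0.000636)
  epsilon_lateral = -0.0001908
Final answer: epsilon_lateral = -0.0001908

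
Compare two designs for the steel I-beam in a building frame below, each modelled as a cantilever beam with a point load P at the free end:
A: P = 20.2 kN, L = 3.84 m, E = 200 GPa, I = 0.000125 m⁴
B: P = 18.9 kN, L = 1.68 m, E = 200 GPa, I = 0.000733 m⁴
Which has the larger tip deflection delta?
Model: a cantilever beam with a point load P at the free end, so delta = (P·L^3) / (3·E·I) (SI units).
  A: delta = (20200 × 3.84^3) / (3 × (2 × 10¹¹) × 0.000125) = 0.01525 m = 15.25 mm
  B: delta = (18900 × 1.68^3) / (3 × (2 × 10¹¹) × 0.000733) = 0.0002038 m = 0.2038 mm
15.25 mm > 0.2038 mm, so A is larger.
Final answer: A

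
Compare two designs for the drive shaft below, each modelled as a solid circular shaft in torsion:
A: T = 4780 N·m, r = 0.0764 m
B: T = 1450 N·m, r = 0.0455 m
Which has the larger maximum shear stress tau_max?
Model: a solid circular shaft in torsion, so tau_max = (2·T) / (π·r^3) (SI units).
  A: tau_max = (2 × 4780) / (π × 0.0764^3) = 6.824 × 10⁶ Pa = 6.824 MPa
  B: tau_max = (2 × 1450) / (π × 0.0455^3) = 9.8 × 10⁶ Pa = 9.8 MPa
9.8 MPa > 6.824 MPa, so B is larger.
Final answer: B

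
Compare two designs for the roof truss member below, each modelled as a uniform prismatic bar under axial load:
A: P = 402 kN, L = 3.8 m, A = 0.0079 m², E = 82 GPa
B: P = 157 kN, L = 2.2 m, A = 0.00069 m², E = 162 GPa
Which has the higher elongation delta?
Model: a uniform prismatic bar under axial load, so delta = (P·L) / (A·E) (SI units).
  A: delta = (402000 × 3.8) / (0.0079 × (8.2 × 10¹⁰)) = 0.002358 m = 2.358 mm
  B: delta = (157000 × 2.2) / (0.00069 × (1.62 × 10¹¹)) = 0.00309 m = 3.09 mm
3.09 mm > 2.358 mm, so B is larger.
Final answer: B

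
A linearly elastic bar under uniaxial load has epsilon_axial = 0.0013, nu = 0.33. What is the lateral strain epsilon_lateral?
Model: a linearly elastic bar under uniaxial load, so epsilon_lateral = -nu·epsilon_axial.
Substitute:
  epsilon_lateral = -(0.33 × 0.0013)
  epsilon_lateral = -0.000429
Final answer: epsilon_lateral = -0.000429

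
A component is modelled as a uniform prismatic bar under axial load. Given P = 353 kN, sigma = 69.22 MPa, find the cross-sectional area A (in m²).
Model: a uniform prismatic bar under axial load, so sigma = P / A.
Solve for A: A = P / sigma.
Convert to SI units:
  P = 353 kN = 353000 N
  sigma = 69.22 MPa = 6.922 × 10⁷ Pa
Substitute:
  A = 353000 / (6.922 × 10⁷)
  A = 0.0051 m²
Final answer: A = 0.0051 m²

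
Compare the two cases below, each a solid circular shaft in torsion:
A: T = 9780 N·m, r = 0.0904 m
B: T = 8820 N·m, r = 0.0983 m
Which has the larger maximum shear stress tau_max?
Model: a solid circular shaft in torsion, so tau_max = (2·T) / (π·r^3) (SI units).
  A: tau_max = (2 × 9780) / (π × 0.0904^3) = 8.428 × 10⁶ Pa = 8.428 MPa
  B: tau_max = (2 × 8820) / (π × 0.0983^3) = 5.911 × 10⁶ Pa = 5.911 MPa
8.428 MPa > 5.911 MPa, so A is larger.
Final answer: A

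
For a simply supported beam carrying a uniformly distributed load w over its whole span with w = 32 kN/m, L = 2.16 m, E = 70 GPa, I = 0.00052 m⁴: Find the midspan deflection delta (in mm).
Model: a simply supported beam carrying a uniformly distributed load w over its whole span, so delta = (5·w·L^4) / (384·E·I).
Convert to SI units:
  w = 32 kN/m = 32000 N/m
  E = 70 GPa = 7 × 10¹⁰ Pa
Substitute:
  delta = (5 × 32000 × 2.16^4) / (384 × (7 × 10¹⁰) × 0.00052)
  delta = 0.0002492 m
Convert: delta = 0.0002492 m = 0.2492 mm
Final answer: delta = 0.2492 mm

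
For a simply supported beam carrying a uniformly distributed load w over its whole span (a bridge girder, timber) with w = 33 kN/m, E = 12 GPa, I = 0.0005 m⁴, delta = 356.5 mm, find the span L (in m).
Model: a simply supported beam carrying a uniformly distributed load w over its whole span, so delta = (5·w·L^4) / (384·E·I).
Solve for L: L = ((384·delta·E·I) / (5·w))^(1/4).
Convert to SI units:
  w = 33 kN/m = 33000 N/m
  E = 12 GPa = 1.2 × 10¹⁰ Pa
  delta = 356.5 mm = 0.3565 m
Substitute:
  L = ((384 × 0.3565 × (1.2 × 10¹⁰) × 0.0005) / (5 × 33000))^(1/4)
  L = 8.4 m
Final answer: L = 8.4 m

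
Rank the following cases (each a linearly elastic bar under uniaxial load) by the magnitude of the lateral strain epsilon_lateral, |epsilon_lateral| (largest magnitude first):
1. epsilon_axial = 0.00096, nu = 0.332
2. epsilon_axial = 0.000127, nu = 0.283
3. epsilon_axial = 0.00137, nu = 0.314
Model: a linearly elastic bar under uniaxial load, so epsilon_lateral = -nu·epsilon_axial (SI units).
  Case 1: epsilon_lateral = -(0.332 × 0.00096) = -0.0003187
  Case 2: epsilon_lateral = -(0.283 × 0.000127) = -3.594 × 10⁻⁵
  Case 3: epsilon_lateral = -(0.314 × 0.00137) = -0.0004302
Ordering by |epsilon_lateral|: 0.0004302 (case 3) > 0.0003187 (case 1) > 3.594 × 10⁻⁵ (case 2)
Final answer: 3, 1, 2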